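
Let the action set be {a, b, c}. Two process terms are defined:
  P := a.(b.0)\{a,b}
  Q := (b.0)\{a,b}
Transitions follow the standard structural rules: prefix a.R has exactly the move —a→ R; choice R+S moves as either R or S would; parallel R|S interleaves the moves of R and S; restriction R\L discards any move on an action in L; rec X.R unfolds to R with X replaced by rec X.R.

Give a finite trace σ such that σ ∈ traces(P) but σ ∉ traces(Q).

a

P's transition system — 2 states:
  s0 = a.(b.0)\{a,b} ⊢ =a=> s1
  s1 = (b.0)\{a,b} ⊢ ∅
Q's transition system — 1 states:
  t0 = (b.0)\{a,b} ⊢ ∅
Trace ⟨a⟩ through P, begin at {s0}:
  after a @ step 1: {s1}
  P completes σ.
Trace ⟨a⟩ through Q, begin at {t0}:
  after a @ step 1: ∅ (Q stuck)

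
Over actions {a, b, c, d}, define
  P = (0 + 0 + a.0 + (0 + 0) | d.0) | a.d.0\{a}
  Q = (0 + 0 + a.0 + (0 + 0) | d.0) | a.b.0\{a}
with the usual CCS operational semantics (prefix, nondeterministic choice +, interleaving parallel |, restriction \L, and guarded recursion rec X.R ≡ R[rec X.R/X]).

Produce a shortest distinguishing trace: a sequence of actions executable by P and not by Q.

LTS(P): 9 reachable states
  m0 = (0 + 0 + a.0 + (0 + 0) | d.0) | a.d.0\{a} → -a-> m1, -a-> m2, -d-> m3
  m1 = (0 + 0 + a.0 + (0 + 0) | d.0) | d.0\{a} → -a-> m4, -d-> m5, -d-> m6
  m2 = 0 | a.d.0\{a} → -a-> m4
  m3 = (0 + 0) | 0 | a.d.0\{a} → -a-> m6
  m4 = 0 | d.0\{a} → -d-> m7
  m5 = (0 + 0 + a.0 + (0 + 0) | d.0) | 0\{a} → -a-> m7, -d-> m8
  m6 = (0 + 0) | 0 | d.0\{a} → -d-> m8
  m7 = 0 | 0\{a} → (no moves)
  m8 = (0 + 0) | 0 | 0\{a} → (no moves)
LTS(Q): 9 reachable states
  n0 = (0 + 0 + a.0 + (0 + 0) | d.0) | a.b.0\{a} → -a-> n1, -a-> n2, -d-> n3
  n1 = (0 + 0 + a.0 + (0 + 0) | d.0) | b.0\{a} → -a-> n4, -b-> n5, -d-> n6
  n2 = 0 | a.b.0\{a} → -a-> n4
  n3 = (0 + 0) | 0 | a.b.0\{a} → -a-> n6
  n4 = 0 | b.0\{a} → -b-> n7
  n5 = (0 + 0 + a.0 + (0 + 0) | d.0) | 0\{a} → -a-> n7, -d-> n8
  n6 = (0 + 0) | 0 | b.0\{a} → -b-> n8
  n7 = 0 | 0\{a} → (no moves)
  n8 = (0 + 0) | 0 | 0\{a} → (no moves)
Run σ = ⟨aad⟩ on P: start {m0}
  step 1 (a): {m1, m2}
  step 2 (a): {m4}
  step 3 (d): {m7}
  — P admits the full trace.
Run σ = ⟨aad⟩ on Q: start {n0}
  step 1 (a): {n1, n2}
  step 2 (a): {n4}
  step 3 (d): ∅  — Q cannot continue

aad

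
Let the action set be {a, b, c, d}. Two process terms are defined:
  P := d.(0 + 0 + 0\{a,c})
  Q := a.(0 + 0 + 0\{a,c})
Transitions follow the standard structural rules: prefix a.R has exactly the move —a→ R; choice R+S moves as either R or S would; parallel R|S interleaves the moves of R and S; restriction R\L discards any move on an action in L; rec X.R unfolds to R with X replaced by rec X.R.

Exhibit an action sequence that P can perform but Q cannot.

d

LTS(P): 2 reachable states
  p0 = d.(0 + 0 + 0\{a,c}) → ··d··> p1
  p1 = 0 + 0 + 0\{a,c} → stopped
LTS(Q): 2 reachable states
  q0 = a.(0 + 0 + 0\{a,c}) → ··a··> q1
  q1 = 0 + 0 + 0\{a,c} → stopped
Trace ⟨d⟩ through P, begin at {p0}:
  [1] d ⇒ {p1}
  P completes σ.
Trace ⟨d⟩ through Q, begin at {q0}:
  [1] d ⇒ no successor for Q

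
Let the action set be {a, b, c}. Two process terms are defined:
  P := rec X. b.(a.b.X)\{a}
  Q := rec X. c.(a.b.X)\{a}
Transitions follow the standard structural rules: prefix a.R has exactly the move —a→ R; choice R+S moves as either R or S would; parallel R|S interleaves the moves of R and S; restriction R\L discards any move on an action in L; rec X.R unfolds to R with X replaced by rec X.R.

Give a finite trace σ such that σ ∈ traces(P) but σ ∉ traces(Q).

Reachable graph of P (2 states):
  p0 = rec X. b.(a.b.X)\{a} | --b--▸ p1
  p1 = (a.b.(rec X. b.(a.b.X)\{a}))\{a} | stopped
Reachable graph of Q (2 states):
  q0 = rec X. c.(a.b.X)\{a} | --c--▸ q1
  q1 = (a.b.(rec X. c.(a.b.X)\{a}))\{a} | stopped
Executing b from P (initial set {p0}):
  step 1 (b): {p1}
  — P admits the full trace.
Executing b from Q (initial set {q0}):
  step 1 (b): ∅ (Q stuck)

b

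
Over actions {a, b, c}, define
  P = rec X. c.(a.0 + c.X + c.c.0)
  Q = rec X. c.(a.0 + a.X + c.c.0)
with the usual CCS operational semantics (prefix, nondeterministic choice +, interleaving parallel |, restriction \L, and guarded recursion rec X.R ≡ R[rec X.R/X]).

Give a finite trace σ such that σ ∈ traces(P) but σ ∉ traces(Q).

ccca

Reachable graph of P (4 states):
  p0 = rec X. c.(a.0 + c.X + c.c.0) :: --c--▸ p1
  p1 = a.0 + c.(rec X. c.(a.0 + c.X + c.c.0)) + c.c.0 :: --a--▸ p2, --c--▸ p0, --c--▸ p3
  p2 = 0 :: (no moves)
  p3 = c.0 :: --c--▸ p2
Reachable graph of Q (4 states):
  q0 = rec X. c.(a.0 + a.X + c.c.0) :: --c--▸ q1
  q1 = a.0 + a.(rec X. c.(a.0 + a.X + c.c.0)) + c.c.0 :: --a--▸ q0, --a--▸ q2, --c--▸ q3
  q2 = 0 :: (no moves)
  q3 = c.0 :: --c--▸ q2
Run σ = ⟨ccca⟩ on P: start {p0}
  [1] c ⇒ {p1}
  [2] c ⇒ {p0, p3}
  [3] c ⇒ {p1, p2}
  [4] a ⇒ {p2}
  P completes σ.
Run σ = ⟨ccca⟩ on Q: start {q0}
  [1] c ⇒ {q1}
  [2] c ⇒ {q3}
  [3] c ⇒ {q2}
  [4] a ⇒ ∅ (Q stuck)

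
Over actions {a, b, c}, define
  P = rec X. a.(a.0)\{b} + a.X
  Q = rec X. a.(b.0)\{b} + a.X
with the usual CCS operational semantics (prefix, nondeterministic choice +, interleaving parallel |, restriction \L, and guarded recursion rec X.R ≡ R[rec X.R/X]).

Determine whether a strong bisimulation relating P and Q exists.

Reachable graph of P (3 states):
  u0 = rec X. a.(a.0)\{b} + a.X has moves --a--▸ u0, --a--▸ u1
  u1 = (a.0)\{b} has moves --a--▸ u2
  u2 = 0\{b} has moves ∅
Reachable graph of Q (2 states):
  v0 = rec X. a.(b.0)\{b} + a.X has moves --a--▸ v0, --a--▸ v1
  v1 = (b.0)\{b} has moves ∅
Coarsest stable partition (strong bisimilarity classes):
  B0 = {u0}
  B1 = {u1}
  B2 = {u2, v1}
  B3 = {v0}
u0 ∈ B0, v0 ∈ B3 → different blocks

NO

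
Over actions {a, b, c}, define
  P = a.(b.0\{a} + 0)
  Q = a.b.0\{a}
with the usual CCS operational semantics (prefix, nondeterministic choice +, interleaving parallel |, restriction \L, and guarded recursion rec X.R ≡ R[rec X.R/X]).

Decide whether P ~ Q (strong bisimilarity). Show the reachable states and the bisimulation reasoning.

P's transition system — 3 states:
  s0 = a.(b.0\{a} + 0) :: -a-> s1
  s1 = b.0\{a} + 0 :: -b-> s2
  s2 = 0\{a} :: (no moves)
Q's transition system — 3 states:
  t0 = a.b.0\{a} :: -a-> t1
  t1 = b.0\{a} :: -b-> t2
  t2 = 0\{a} :: (no moves)
Bisimilarity quotient blocks:
  B0 = {s0, t0}
  B1 = {s1, t1}
  B2 = {s2, t2}
s0 ∈ B0, t0 ∈ B0 → same block

bisimilar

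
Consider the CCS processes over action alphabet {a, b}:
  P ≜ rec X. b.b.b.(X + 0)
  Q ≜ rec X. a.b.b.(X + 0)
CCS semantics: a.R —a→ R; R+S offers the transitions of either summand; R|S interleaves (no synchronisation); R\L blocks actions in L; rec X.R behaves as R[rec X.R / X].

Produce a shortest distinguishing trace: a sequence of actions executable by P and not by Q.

P's transition system — 4 states:
  s0 = rec X. b.b.b.(X + 0) :: --b--▸ s1
  s1 = b.b.((rec X. b.b.b.(X + 0)) + 0) :: --b--▸ s2
  s2 = b.((rec X. b.b.b.(X + 0)) + 0) :: --b--▸ s3
  s3 = (rec X. b.b.b.(X + 0)) + 0 :: --b--▸ s1
Q's transition system — 4 states:
  t0 = rec X. a.b.b.(X + 0) :: --a--▸ t1
  t1 = b.b.((rec X. a.b.b.(X + 0)) + 0) :: --b--▸ t2
  t2 = b.((rec X. a.b.b.(X + 0)) + 0) :: --b--▸ t3
  t3 = (rec X. a.b.b.(X + 0)) + 0 :: --a--▸ t1
Trace ⟨b⟩ through P, begin at {s0}:
  step 1 (b): {s1}
  P completes σ.
Trace ⟨b⟩ through Q, begin at {t0}:
  step 1 (b): ∅  — Q cannot continue

b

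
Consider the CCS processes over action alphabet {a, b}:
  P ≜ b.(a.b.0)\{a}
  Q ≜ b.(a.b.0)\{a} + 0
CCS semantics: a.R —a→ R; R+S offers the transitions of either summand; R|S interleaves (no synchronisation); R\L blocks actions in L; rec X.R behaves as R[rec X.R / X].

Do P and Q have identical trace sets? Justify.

LTS(P): 2 reachable states
  p0 = b.(a.b.0)\{a} :: —b→ p1
  p1 = (a.b.0)\{a} :: (no moves)
LTS(Q): 2 reachable states
  q0 = b.(a.b.0)\{a} + 0 :: —b→ q1
  q1 = (a.b.0)\{a} :: (no moves)
Partition-refinement fixed point:
  B0 = {p0, q0}
  B1 = {p1, q1}
p0 ∈ B0, q0 ∈ B0 → same block
Bisimilar ⇒ trace-equivalent.

trace-equivalent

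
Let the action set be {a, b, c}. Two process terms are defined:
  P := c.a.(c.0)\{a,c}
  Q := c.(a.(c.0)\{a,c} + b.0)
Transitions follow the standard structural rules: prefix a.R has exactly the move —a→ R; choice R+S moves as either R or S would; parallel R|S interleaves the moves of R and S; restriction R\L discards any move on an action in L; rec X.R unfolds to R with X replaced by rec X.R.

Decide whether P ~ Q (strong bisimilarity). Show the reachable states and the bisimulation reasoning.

not bisimilar

LTS(P): 3 reachable states
  u0 = c.a.(c.0)\{a,c} | --c--▸ u1
  u1 = a.(c.0)\{a,c} | --a--▸ u2
  u2 = (c.0)\{a,c} | stopped
LTS(Q): 4 reachable states
  v0 = c.(a.(c.0)\{a,c} + b.0) | --c--▸ v1
  v1 = a.(c.0)\{a,c} + b.0 | --a--▸ v2, --b--▸ v3
  v2 = (c.0)\{a,c} | stopped
  v3 = 0 | stopped
Bisimilarity quotient blocks:
  B0 = {u0}
  B1 = {u1}
  B2 = {u2, v2, v3}
  B3 = {v0}
  B4 = {v1}
u0 ∈ B0, v0 ∈ B3 → different blocks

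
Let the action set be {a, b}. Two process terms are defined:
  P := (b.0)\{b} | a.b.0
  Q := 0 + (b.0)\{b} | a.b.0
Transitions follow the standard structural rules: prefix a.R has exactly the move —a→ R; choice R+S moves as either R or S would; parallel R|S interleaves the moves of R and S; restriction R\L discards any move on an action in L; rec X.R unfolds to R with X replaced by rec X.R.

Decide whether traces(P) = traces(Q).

LTS(P): 3 reachable states
  p0 = (b.0)\{b} | a.b.0 :: ··a··> p1
  p1 = (b.0)\{b} | b.0 :: ··b··> p2
  p2 = (b.0)\{b} | 0 :: stopped
LTS(Q): 3 reachable states
  q0 = 0 + (b.0)\{b} | a.b.0 :: ··a··> q1
  q1 = (b.0)\{b} | b.0 :: ··b··> q2
  q2 = (b.0)\{b} | 0 :: stopped
Coarsest stable partition (strong bisimilarity classes):
  B0 = {p0, q0}
  B1 = {p1, q1}
  B2 = {p2, q2}
p0 ∈ B0, q0 ∈ B0 → same block
Bisimilar ⇒ trace-equivalent.

YES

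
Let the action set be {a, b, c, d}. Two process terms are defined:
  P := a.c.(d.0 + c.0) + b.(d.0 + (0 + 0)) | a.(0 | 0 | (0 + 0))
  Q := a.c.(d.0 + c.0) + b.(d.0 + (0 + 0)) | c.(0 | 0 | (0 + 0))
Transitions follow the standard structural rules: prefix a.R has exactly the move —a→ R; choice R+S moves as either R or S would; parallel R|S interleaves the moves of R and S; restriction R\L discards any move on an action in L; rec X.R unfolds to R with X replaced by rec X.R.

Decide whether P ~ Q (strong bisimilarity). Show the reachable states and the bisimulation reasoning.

P ≁ Q

LTS(P): 9 reachable states
  p0 = a.c.(d.0 + c.0) + b.(d.0 + (0 + 0)) | a.(0 | 0 | (0 + 0)) :: --a--▸ p1, --a--▸ p2, --b--▸ p3
  p1 = b.(d.0 + (0 + 0)) | (0 | 0 | (0 + 0)) :: --b--▸ p4
  p2 = c.(d.0 + c.0) :: --c--▸ p5
  p3 = (d.0 + (0 + 0)) | a.(0 | 0 | (0 + 0)) :: --a--▸ p4, --d--▸ p6
  p4 = (d.0 + (0 + 0)) | (0 | 0 | (0 + 0)) :: --d--▸ p7
  p5 = d.0 + c.0 :: --c--▸ p8, --d--▸ p8
  p6 = 0 | a.(0 | 0 | (0 + 0)) :: --a--▸ p7
  p7 = 0 | (0 | 0 | (0 + 0)) :: ·
  p8 = 0 :: ·
LTS(Q): 9 reachable states
  q0 = a.c.(d.0 + c.0) + b.(d.0 + (0 + 0)) | c.(0 | 0 | (0 + 0)) :: --a--▸ q1, --b--▸ q2, --c--▸ q3
  q1 = c.(d.0 + c.0) :: --c--▸ q4
  q2 = (d.0 + (0 + 0)) | c.(0 | 0 | (0 + 0)) :: --c--▸ q5, --d--▸ q6
  q3 = b.(d.0 + (0 + 0)) | (0 | 0 | (0 + 0)) :: --b--▸ q5
  q4 = d.0 + c.0 :: --c--▸ q7, --d--▸ q7
  q5 = (d.0 + (0 + 0)) | (0 | 0 | (0 + 0)) :: --d--▸ q8
  q6 = 0 | c.(0 | 0 | (0 + 0)) :: --c--▸ q8
  q7 = 0 :: ·
  q8 = 0 | (0 | 0 | (0 + 0)) :: ·
Coarsest stable partition (strong bisimilarity classes):
  B0 = {p0}
  B1 = {p1, q3}
  B2 = {p4, q5}
  B3 = {p7, p8, q7, q8}
  B4 = {p3}
  B5 = {p6}
  B6 = {p2, q1}
  B7 = {p5, q4}
  B8 = {q0}
  B9 = {q2}
  B10 = {q6}
p0 ∈ B0, q0 ∈ B8 → different blocks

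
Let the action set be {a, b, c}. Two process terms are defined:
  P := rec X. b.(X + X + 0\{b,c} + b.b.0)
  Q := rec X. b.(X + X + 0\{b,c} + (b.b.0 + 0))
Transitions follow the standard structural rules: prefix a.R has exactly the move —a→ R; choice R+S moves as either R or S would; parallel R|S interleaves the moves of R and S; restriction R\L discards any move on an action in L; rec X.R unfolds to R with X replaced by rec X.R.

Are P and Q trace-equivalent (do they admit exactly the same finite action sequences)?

YES

LTS(P): 4 reachable states
  s0 = rec X. b.(X + X + 0\{b,c} + b.b.0) ⊢ =b=> s1
  s1 = (rec X. b.(X + X + 0\{b,c} + b.b.0)) + (rec X. b.(X + X + 0\{b,c} + b.b.0)) + 0\{b,c} + b.b.0 ⊢ =b=> s1, =b=> s2
  s2 = b.0 ⊢ =b=> s3
  s3 = 0 ⊢ ∅
LTS(Q): 4 reachable states
  t0 = rec X. b.(X + X + 0\{b,c} + (b.b.0 + 0)) ⊢ =b=> t1
  t1 = (rec X. b.(X + X + 0\{b,c} + (b.b.0 + 0))) + (rec X. b.(X + X + 0\{b,c} + (b.b.0 + 0))) + 0\{b,c} + (b.b.0 + 0) ⊢ =b=> t1, =b=> t2
  t2 = b.0 ⊢ =b=> t3
  t3 = 0 ⊢ ∅
Partition-refinement fixed point:
  B0 = {s0, t0}
  B1 = {s1, t1}
  B2 = {s2, t2}
  B3 = {s3, t3}
s0 ∈ B0, t0 ∈ B0 → same block
Bisimilar ⇒ trace-equivalent.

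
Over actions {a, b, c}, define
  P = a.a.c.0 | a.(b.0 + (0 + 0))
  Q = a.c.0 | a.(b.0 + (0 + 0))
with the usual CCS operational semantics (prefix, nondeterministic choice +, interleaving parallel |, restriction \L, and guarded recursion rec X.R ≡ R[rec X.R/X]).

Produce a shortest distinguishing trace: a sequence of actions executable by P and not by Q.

LTS(P): 12 reachable states
  m0 = a.a.c.0 | a.(b.0 + (0 + 0)) ⊢ --a--▸ m1, --a--▸ m2
  m1 = a.a.c.0 | (b.0 + (0 + 0)) ⊢ --a--▸ m3, --b--▸ m4
  m2 = a.c.0 | a.(b.0 + (0 + 0)) ⊢ --a--▸ m3, --a--▸ m5
  m3 = a.c.0 | (b.0 + (0 + 0)) ⊢ --a--▸ m6, --b--▸ m7
  m4 = a.a.c.0 | 0 ⊢ --a--▸ m7
  m5 = c.0 | a.(b.0 + (0 + 0)) ⊢ --a--▸ m6, --c--▸ m8
  m6 = c.0 | (b.0 + (0 + 0)) ⊢ --b--▸ m9, --c--▸ m10
  m7 = a.c.0 | 0 ⊢ --a--▸ m9
  m8 = 0 | a.(b.0 + (0 + 0)) ⊢ --a--▸ m10
  m9 = c.0 | 0 ⊢ --c--▸ m11
  m10 = 0 | (b.0 + (0 + 0)) ⊢ --b--▸ m11
  m11 = 0 | 0 ⊢ deadlocked
LTS(Q): 9 reachable states
  n0 = a.c.0 | a.(b.0 + (0 + 0)) ⊢ --a--▸ n1, --a--▸ n2
  n1 = a.c.0 | (b.0 + (0 + 0)) ⊢ --a--▸ n3, --b--▸ n4
  n2 = c.0 | a.(b.0 + (0 + 0)) ⊢ --a--▸ n3, --c--▸ n5
  n3 = c.0 | (b.0 + (0 + 0)) ⊢ --b--▸ n6, --c--▸ n7
  n4 = a.c.0 | 0 ⊢ --a--▸ n6
  n5 = 0 | a.(b.0 + (0 + 0)) ⊢ --a--▸ n7
  n6 = c.0 | 0 ⊢ --c--▸ n8
  n7 = 0 | (b.0 + (0 + 0)) ⊢ --b--▸ n8
  n8 = 0 | 0 ⊢ deadlocked
Executing aaa from P (initial set {m0}):
  [1] a ⇒ {m1, m2}
  [2] a ⇒ {m3, m5}
  [3] a ⇒ {m6}
  ✓ P
Executing aaa from Q (initial set {n0}):
  [1] a ⇒ {n1, n2}
  [2] a ⇒ {n3}
  [3] a ⇒ no successor for Q

aaa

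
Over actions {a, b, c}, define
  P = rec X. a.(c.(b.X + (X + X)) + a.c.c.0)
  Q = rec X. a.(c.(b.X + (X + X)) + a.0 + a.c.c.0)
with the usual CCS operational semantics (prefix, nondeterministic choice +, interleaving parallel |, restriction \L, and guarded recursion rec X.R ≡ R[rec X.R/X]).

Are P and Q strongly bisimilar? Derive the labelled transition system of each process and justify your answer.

LTS(P): 6 reachable states
  p0 = rec X. a.(c.(b.X + (X + X)) + a.c.c.0) has moves -a-> p1
  p1 = c.(b.(rec X. a.(c.(b.X + (X + X)) + a.c.c.0)) + ((rec X. a.(c.(b.X + (X + X)) + a.c.c.0)) + (rec X. a.(c.(b.X + (X + X)) + a.c.c.0)))) + a.c.c.0 has moves -a-> p2, -c-> p3
  p2 = c.c.0 has moves -c-> p4
  p3 = b.(rec X. a.(c.(b.X + (X + X)) + a.c.c.0)) + ((rec X. a.(c.(b.X + (X + X)) + a.c.c.0)) + (rec X. a.(c.(b.X + (X + X)) + a.c.c.0))) has moves -a-> p1, -b-> p0
  p4 = c.0 has moves -c-> p5
  p5 = 0 has moves ∅
LTS(Q): 6 reachable states
  q0 = rec X. a.(c.(b.X + (X + X)) + a.0 + a.c.c.0) has moves -a-> q1
  q1 = c.(b.(rec X. a.(c.(b.X + (X + X)) + a.0 + a.c.c.0)) + ((rec X. a.(c.(b.X + (X + X)) + a.0 + a.c.c.0)) + (rec X. a.(c.(b.X + (X + X)) + a.0 + a.c.c.0)))) + a.0 + a.c.c.0 has moves -a-> q2, -a-> q3, -c-> q4
  q2 = 0 has moves ∅
  q3 = c.c.0 has moves -c-> q5
  q4 = b.(rec X. a.(c.(b.X + (X + X)) + a.0 + a.c.c.0)) + ((rec X. a.(c.(b.X + (X + X)) + a.0 + a.c.c.0)) + (rec X. a.(c.(b.X + (X + X)) + a.0 + a.c.c.0))) has moves -a-> q1, -b-> q0
  q5 = c.0 has moves -c-> q2
Partition-refinement fixed point:
  B0 = {p0}
  B1 = {p1}
  B2 = {p2, q3}
  B3 = {p4, q5}
  B4 = {p5, q2}
  B5 = {p3}
  B6 = {q0}
  B7 = {q1}
  B8 = {q4}
p0 ∈ B0, q0 ∈ B6 → different blocks

P ≁ Q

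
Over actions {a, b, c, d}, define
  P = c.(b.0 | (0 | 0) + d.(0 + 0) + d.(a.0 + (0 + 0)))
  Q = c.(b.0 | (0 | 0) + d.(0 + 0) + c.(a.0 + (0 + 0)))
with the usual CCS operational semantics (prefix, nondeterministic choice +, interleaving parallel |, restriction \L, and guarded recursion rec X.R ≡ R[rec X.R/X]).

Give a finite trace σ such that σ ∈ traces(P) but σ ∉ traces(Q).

cda

P's transition system — 6 states:
  u0 = c.(b.0 | (0 | 0) + d.(0 + 0) + d.(a.0 + (0 + 0))) | =c=> u1
  u1 = b.0 | (0 | 0) + d.(0 + 0) + d.(a.0 + (0 + 0)) | =b=> u2, =d=> u3, =d=> u4
  u2 = 0 | (0 | 0) | stopped
  u3 = 0 + 0 | stopped
  u4 = a.0 + (0 + 0) | =a=> u5
  u5 = 0 | stopped
Q's transition system — 6 states:
  v0 = c.(b.0 | (0 | 0) + d.(0 + 0) + c.(a.0 + (0 + 0))) | =c=> v1
  v1 = b.0 | (0 | 0) + d.(0 + 0) + c.(a.0 + (0 + 0)) | =b=> v2, =c=> v3, =d=> v4
  v2 = 0 | (0 | 0) | stopped
  v3 = a.0 + (0 + 0) | =a=> v5
  v4 = 0 + 0 | stopped
  v5 = 0 | stopped
Executing cda from P (initial set {u0}):
  after c @ step 1: {u1}
  after d @ step 2: {u3, u4}
  after a @ step 3: {u5}
  P completes σ.
Executing cda from Q (initial set {v0}):
  after c @ step 1: {v1}
  after d @ step 2: {v4}
  after a @ step 3: no successor for Q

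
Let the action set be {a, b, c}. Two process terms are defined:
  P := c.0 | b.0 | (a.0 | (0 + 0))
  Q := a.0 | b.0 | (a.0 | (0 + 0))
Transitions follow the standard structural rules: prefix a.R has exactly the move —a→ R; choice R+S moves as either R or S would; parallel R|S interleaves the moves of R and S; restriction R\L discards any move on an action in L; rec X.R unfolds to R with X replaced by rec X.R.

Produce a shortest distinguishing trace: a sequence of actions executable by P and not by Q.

c

P's transition system — 8 states:
  m0 = c.0 | b.0 | (a.0 | (0 + 0)) ⊢ -a-> m1, -b-> m2, -c-> m3
  m1 = c.0 | b.0 | (0 | (0 + 0)) ⊢ -b-> m4, -c-> m5
  m2 = c.0 | 0 | (a.0 | (0 + 0)) ⊢ -a-> m4, -c-> m6
  m3 = 0 | b.0 | (a.0 | (0 + 0)) ⊢ -a-> m5, -b-> m6
  m4 = c.0 | 0 | (0 | (0 + 0)) ⊢ -c-> m7
  m5 = 0 | b.0 | (0 | (0 + 0)) ⊢ -b-> m7
  m6 = 0 | 0 | (a.0 | (0 + 0)) ⊢ -a-> m7
  m7 = 0 | 0 | (0 | (0 + 0)) ⊢ ·
Q's transition system — 8 states:
  n0 = a.0 | b.0 | (a.0 | (0 + 0)) ⊢ -a-> n1, -a-> n2, -b-> n3
  n1 = 0 | b.0 | (a.0 | (0 + 0)) ⊢ -a-> n4, -b-> n5
  n2 = a.0 | b.0 | (0 | (0 + 0)) ⊢ -a-> n4, -b-> n6
  n3 = a.0 | 0 | (a.0 | (0 + 0)) ⊢ -a-> n5, -a-> n6
  n4 = 0 | b.0 | (0 | (0 + 0)) ⊢ -b-> n7
  n5 = 0 | 0 | (a.0 | (0 + 0)) ⊢ -a-> n7
  n6 = a.0 | 0 | (0 | (0 + 0)) ⊢ -a-> n7
  n7 = 0 | 0 | (0 | (0 + 0)) ⊢ ·
Trace ⟨c⟩ through P, begin at {m0}:
  after c @ step 1: {m3}
  P completes σ.
Trace ⟨c⟩ through Q, begin at {n0}:
  after c @ step 1: no successor for Q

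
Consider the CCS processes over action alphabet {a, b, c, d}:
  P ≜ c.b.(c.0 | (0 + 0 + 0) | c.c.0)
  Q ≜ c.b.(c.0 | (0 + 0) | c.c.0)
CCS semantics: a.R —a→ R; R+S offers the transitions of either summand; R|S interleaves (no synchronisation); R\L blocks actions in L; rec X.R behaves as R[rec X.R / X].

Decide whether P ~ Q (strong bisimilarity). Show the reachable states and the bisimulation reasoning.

LTS(P): 8 reachable states
  s0 = c.b.(c.0 | (0 + 0 + 0) | c.c.0) has moves =c=> s1
  s1 = b.(c.0 | (0 + 0 + 0) | c.c.0) has moves =b=> s2
  s2 = c.0 | (0 + 0 + 0) | c.c.0 has moves =c=> s3, =c=> s4
  s3 = 0 | (0 + 0 + 0) | c.c.0 has moves =c=> s5
  s4 = c.0 | (0 + 0 + 0) | c.0 has moves =c=> s5, =c=> s6
  s5 = 0 | (0 + 0 + 0) | c.0 has moves =c=> s7
  s6 = c.0 | (0 + 0 + 0) | 0 has moves =c=> s7
  s7 = 0 | (0 + 0 + 0) | 0 has moves stopped
LTS(Q): 8 reachable states
  t0 = c.b.(c.0 | (0 + 0) | c.c.0) has moves =c=> t1
  t1 = b.(c.0 | (0 + 0) | c.c.0) has moves =b=> t2
  t2 = c.0 | (0 + 0) | c.c.0 has moves =c=> t3, =c=> t4
  t3 = 0 | (0 + 0) | c.c.0 has moves =c=> t5
  t4 = c.0 | (0 + 0) | c.0 has moves =c=> t5, =c=> t6
  t5 = 0 | (0 + 0) | c.0 has moves =c=> t7
  t6 = c.0 | (0 + 0) | 0 has moves =c=> t7
  t7 = 0 | (0 + 0) | 0 has moves stopped
Coarsest stable partition (strong bisimilarity classes):
  B0 = {s0, t0}
  B1 = {s1, t1}
  B2 = {s2, t2}
  B3 = {s3, s4, t3, t4}
  B4 = {s5, s6, t5, t6}
  B5 = {s7, t7}
s0 ∈ B0, t0 ∈ B0 → same block

bisimilar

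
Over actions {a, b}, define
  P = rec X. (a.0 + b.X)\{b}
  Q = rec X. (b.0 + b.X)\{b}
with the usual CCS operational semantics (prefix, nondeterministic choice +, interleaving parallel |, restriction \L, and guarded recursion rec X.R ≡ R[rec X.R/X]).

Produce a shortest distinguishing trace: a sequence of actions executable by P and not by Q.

a

P's transition system — 2 states:
  p0 = rec X. (a.0 + b.X)\{b} | --a--▸ p1
  p1 = 0\{b} | (no moves)
Q's transition system — 1 states:
  q0 = rec X. (b.0 + b.X)\{b} | (no moves)
Trace ⟨a⟩ through P, begin at {p0}:
  after a @ step 1: {p1}
  — P admits the full trace.
Trace ⟨a⟩ through Q, begin at {q0}:
  after a @ step 1: ∅  — Q cannot continue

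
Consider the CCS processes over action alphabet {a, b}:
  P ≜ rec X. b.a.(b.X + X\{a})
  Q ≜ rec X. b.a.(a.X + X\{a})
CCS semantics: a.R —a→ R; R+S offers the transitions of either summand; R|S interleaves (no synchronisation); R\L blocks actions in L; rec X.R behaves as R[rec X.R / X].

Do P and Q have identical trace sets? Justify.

LTS(P): 4 reachable states
  p0 = rec X. b.a.(b.X + X\{a}) → -b-> p1
  p1 = a.(b.(rec X. b.a.(b.X + X\{a})) + (rec X. b.a.(b.X + X\{a}))\{a}) → -a-> p2
  p2 = b.(rec X. b.a.(b.X + X\{a})) + (rec X. b.a.(b.X + X\{a}))\{a} → -b-> p0, -b-> p3
  p3 = (a.(b.(rec X. b.a.(b.X + X\{a})) + (rec X. b.a.(b.X + X\{a}))\{a}))\{a} → deadlocked
LTS(Q): 4 reachable states
  q0 = rec X. b.a.(a.X + X\{a}) → -b-> q1
  q1 = a.(a.(rec X. b.a.(a.X + X\{a})) + (rec X. b.a.(a.X + X\{a}))\{a}) → -a-> q2
  q2 = a.(rec X. b.a.(a.X + X\{a})) + (rec X. b.a.(a.X + X\{a}))\{a} → -a-> q0, -b-> q3
  q3 = (a.(a.(rec X. b.a.(a.X + X\{a})) + (rec X. b.a.(a.X + X\{a}))\{a}))\{a} → deadlocked
Run σ = ⟨babb⟩ on P: start {p0}
  step 1 (b): {p1}
  step 2 (a): {p2}
  step 3 (b): {p0, p3}
  step 4 (b): {p1}
  ✓ P
Run σ = ⟨babb⟩ on Q: start {q0}
  step 1 (b): {q1}
  step 2 (a): {q2}
  step 3 (b): {q3}
  step 4 (b): ∅ (Q stuck)

trace-distinct — witness ⟨babb⟩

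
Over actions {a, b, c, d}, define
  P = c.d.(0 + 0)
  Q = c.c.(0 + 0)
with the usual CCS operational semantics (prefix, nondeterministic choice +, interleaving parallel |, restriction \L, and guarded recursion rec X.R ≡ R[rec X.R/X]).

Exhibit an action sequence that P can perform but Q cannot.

P's transition system — 3 states:
  m0 = c.d.(0 + 0) | -c-> m1
  m1 = d.(0 + 0) | -d-> m2
  m2 = 0 + 0 | stopped
Q's transition system — 3 states:
  n0 = c.c.(0 + 0) | -c-> n1
  n1 = c.(0 + 0) | -c-> n2
  n2 = 0 + 0 | stopped
Trace ⟨cd⟩ through P, begin at {m0}:
  after c @ step 1: {m1}
  after d @ step 2: {m2}
  — P admits the full trace.
Trace ⟨cd⟩ through Q, begin at {n0}:
  after c @ step 1: {n1}
  after d @ step 2: ∅  — Q cannot continue

cd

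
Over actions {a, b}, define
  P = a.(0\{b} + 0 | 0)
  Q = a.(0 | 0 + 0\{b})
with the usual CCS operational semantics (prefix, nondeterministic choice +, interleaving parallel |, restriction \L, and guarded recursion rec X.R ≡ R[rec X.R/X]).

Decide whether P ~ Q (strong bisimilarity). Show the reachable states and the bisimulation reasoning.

P's transition system — 2 states:
  m0 = a.(0\{b} + 0 | 0) → =a=> m1
  m1 = 0\{b} + 0 | 0 → deadlocked
Q's transition system — 2 states:
  n0 = a.(0 | 0 + 0\{b}) → =a=> n1
  n1 = 0 | 0 + 0\{b} → deadlocked
Bisimilarity quotient blocks:
  B0 = {m0, n0}
  B1 = {m1, n1}
m0 ∈ B0, n0 ∈ B0 → same block

bisimilar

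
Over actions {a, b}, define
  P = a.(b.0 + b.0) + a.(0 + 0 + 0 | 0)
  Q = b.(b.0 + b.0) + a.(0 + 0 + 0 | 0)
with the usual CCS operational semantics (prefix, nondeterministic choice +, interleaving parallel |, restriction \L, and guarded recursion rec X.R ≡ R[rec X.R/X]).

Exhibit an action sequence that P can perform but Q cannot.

Reachable graph of P (4 states):
  u0 = a.(b.0 + b.0) + a.(0 + 0 + 0 | 0) :: ··a··> u1, ··a··> u2
  u1 = 0 + 0 + 0 | 0 :: deadlocked
  u2 = b.0 + b.0 :: ··b··> u3
  u3 = 0 :: deadlocked
Reachable graph of Q (4 states):
  v0 = b.(b.0 + b.0) + a.(0 + 0 + 0 | 0) :: ··a··> v1, ··b··> v2
  v1 = 0 + 0 + 0 | 0 :: deadlocked
  v2 = b.0 + b.0 :: ··b··> v3
  v3 = 0 :: deadlocked
Trace ⟨ab⟩ through P, begin at {u0}:
  step 1 (a): {u1, u2}
  step 2 (b): {u3}
  — P admits the full trace.
Trace ⟨ab⟩ through Q, begin at {v0}:
  step 1 (a): {v1}
  step 2 (b): no successor for Q

ab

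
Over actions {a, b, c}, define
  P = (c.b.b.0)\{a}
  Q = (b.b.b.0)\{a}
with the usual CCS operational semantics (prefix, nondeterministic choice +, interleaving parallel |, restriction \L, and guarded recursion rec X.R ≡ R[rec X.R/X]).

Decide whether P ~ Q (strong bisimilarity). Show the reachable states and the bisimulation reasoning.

Reachable graph of P (4 states):
  m0 = (c.b.b.0)\{a} → -c-> m1
  m1 = (b.b.0)\{a} → -b-> m2
  m2 = (b.0)\{a} → -b-> m3
  m3 = 0\{a} → ∅
Reachable graph of Q (4 states):
  n0 = (b.b.b.0)\{a} → -b-> n1
  n1 = (b.b.0)\{a} → -b-> n2
  n2 = (b.0)\{a} → -b-> n3
  n3 = 0\{a} → ∅
Coarsest stable partition (strong bisimilarity classes):
  B0 = {m0}
  B1 = {m1, n1}
  B2 = {m2, n2}
  B3 = {m3, n3}
  B4 = {n0}
m0 ∈ B0, n0 ∈ B4 → different blocks

P ≁ Q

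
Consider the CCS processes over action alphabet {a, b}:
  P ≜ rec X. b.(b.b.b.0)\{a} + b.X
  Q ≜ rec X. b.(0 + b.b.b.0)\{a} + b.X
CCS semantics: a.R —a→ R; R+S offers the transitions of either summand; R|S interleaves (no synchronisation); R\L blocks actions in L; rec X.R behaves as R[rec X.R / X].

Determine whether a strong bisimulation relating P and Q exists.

YES

LTS(P): 5 reachable states
  p0 = rec X. b.(b.b.b.0)\{a} + b.X ⊢ —b→ p0, —b→ p1
  p1 = (b.b.b.0)\{a} ⊢ —b→ p2
  p2 = (b.b.0)\{a} ⊢ —b→ p3
  p3 = (b.0)\{a} ⊢ —b→ p4
  p4 = 0\{a} ⊢ deadlocked
LTS(Q): 5 reachable states
  q0 = rec X. b.(0 + b.b.b.0)\{a} + b.X ⊢ —b→ q0, —b→ q1
  q1 = (0 + b.b.b.0)\{a} ⊢ —b→ q2
  q2 = (b.b.0)\{a} ⊢ —b→ q3
  q3 = (b.0)\{a} ⊢ —b→ q4
  q4 = 0\{a} ⊢ deadlocked
Coarsest stable partition (strong bisimilarity classes):
  B0 = {p0, q0}
  B1 = {p1, q1}
  B2 = {p2, q2}
  B3 = {p3, q3}
  B4 = {p4, q4}
p0 ∈ B0, q0 ∈ B0 → same block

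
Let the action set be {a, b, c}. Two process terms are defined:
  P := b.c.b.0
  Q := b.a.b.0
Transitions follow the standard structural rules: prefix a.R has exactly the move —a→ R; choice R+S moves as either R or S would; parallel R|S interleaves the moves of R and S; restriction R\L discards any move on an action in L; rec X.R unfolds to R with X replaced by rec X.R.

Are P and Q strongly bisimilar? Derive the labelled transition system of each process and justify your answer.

not bisimilar

LTS(P): 4 reachable states
  p0 = b.c.b.0 ⊢ —b→ p1
  p1 = c.b.0 ⊢ —c→ p2
  p2 = b.0 ⊢ —b→ p3
  p3 = 0 ⊢ ∅
LTS(Q): 4 reachable states
  q0 = b.a.b.0 ⊢ —b→ q1
  q1 = a.b.0 ⊢ —a→ q2
  q2 = b.0 ⊢ —b→ q3
  q3 = 0 ⊢ ∅
Bisimilarity quotient blocks:
  B0 = {p0}
  B1 = {p1}
  B2 = {p2, q2}
  B3 = {p3, q3}
  B4 = {q0}
  B5 = {q1}
p0 ∈ B0, q0 ∈ B4 → different blocks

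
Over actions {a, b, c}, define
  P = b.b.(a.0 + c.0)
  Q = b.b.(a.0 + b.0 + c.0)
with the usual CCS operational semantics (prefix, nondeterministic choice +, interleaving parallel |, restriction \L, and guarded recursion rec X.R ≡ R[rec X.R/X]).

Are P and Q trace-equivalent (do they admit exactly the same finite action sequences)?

Reachable graph of P (4 states):
  m0 = b.b.(a.0 + c.0) has moves -b-> m1
  m1 = b.(a.0 + c.0) has moves -b-> m2
  m2 = a.0 + c.0 has moves -a-> m3, -c-> m3
  m3 = 0 has moves (no moves)
Reachable graph of Q (4 states):
  n0 = b.b.(a.0 + b.0 + c.0) has moves -b-> n1
  n1 = b.(a.0 + b.0 + c.0) has moves -b-> n2
  n2 = a.0 + b.0 + c.0 has moves -a-> n3, -b-> n3, -c-> n3
  n3 = 0 has moves (no moves)
Executing bbb from Q (initial set {n0}):
  step 1 (b): {n1}
  step 2 (b): {n2}
  step 3 (b): {n3}
  — Q admits the full trace.
Executing bbb from P (initial set {m0}):
  step 1 (b): {m1}
  step 2 (b): {m2}
  step 3 (b): ∅  — P cannot continue

traces(P) ≠ traces(Q) — witness ⟨bbb⟩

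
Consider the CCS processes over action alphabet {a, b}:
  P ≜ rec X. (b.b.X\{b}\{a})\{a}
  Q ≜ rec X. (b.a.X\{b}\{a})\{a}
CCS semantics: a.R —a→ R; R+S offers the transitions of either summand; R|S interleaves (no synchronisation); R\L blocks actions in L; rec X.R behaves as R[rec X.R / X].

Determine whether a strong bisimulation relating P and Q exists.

P ≁ Q

Reachable graph of P (3 states):
  u0 = rec X. (b.b.X\{b}\{a})\{a} → -b-> u1
  u1 = (b.(rec X. (b.b.X\{b}\{a})\{a})\{b}\{a})\{a} → -b-> u2
  u2 = (rec X. (b.b.X\{b}\{a})\{a})\{b}\{a}\{a} → deadlocked
Reachable graph of Q (2 states):
  v0 = rec X. (b.a.X\{b}\{a})\{a} → -b-> v1
  v1 = (a.(rec X. (b.a.X\{b}\{a})\{a})\{b}\{a})\{a} → deadlocked
Coarsest stable partition (strong bisimilarity classes):
  B0 = {u0}
  B1 = {u1, v0}
  B2 = {u2, v1}
u0 ∈ B0, v0 ∈ B1 → different blocks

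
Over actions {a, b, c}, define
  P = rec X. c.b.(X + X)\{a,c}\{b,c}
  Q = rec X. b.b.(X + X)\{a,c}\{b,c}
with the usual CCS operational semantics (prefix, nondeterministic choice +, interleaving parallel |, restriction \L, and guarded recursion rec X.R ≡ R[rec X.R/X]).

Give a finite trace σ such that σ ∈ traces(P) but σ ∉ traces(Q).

P's transition system — 3 states:
  s0 = rec X. c.b.(X + X)\{a,c}\{b,c} :: --c--▸ s1
  s1 = b.((rec X. c.b.(X + X)\{a,c}\{b,c}) + (rec X. c.b.(X + X)\{a,c}\{b,c}))\{a,c}\{b,c} :: --b--▸ s2
  s2 = ((rec X. c.b.(X + X)\{a,c}\{b,c}) + (rec X. c.b.(X + X)\{a,c}\{b,c}))\{a,c}\{b,c} :: ·
Q's transition system — 3 states:
  t0 = rec X. b.b.(X + X)\{a,c}\{b,c} :: --b--▸ t1
  t1 = b.((rec X. b.b.(X + X)\{a,c}\{b,c}) + (rec X. b.b.(X + X)\{a,c}\{b,c}))\{a,c}\{b,c} :: --b--▸ t2
  t2 = ((rec X. b.b.(X + X)\{a,c}\{b,c}) + (rec X. b.b.(X + X)\{a,c}\{b,c}))\{a,c}\{b,c} :: ·
Executing c from P (initial set {s0}):
  after c @ step 1: {s1}
  — P admits the full trace.
Executing c from Q (initial set {t0}):
  after c @ step 1: ∅ (Q stuck)

c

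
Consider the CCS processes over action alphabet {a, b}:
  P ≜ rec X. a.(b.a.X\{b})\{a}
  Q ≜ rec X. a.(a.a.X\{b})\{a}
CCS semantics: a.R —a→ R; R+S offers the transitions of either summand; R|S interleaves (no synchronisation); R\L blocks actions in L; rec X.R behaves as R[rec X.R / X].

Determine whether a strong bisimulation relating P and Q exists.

P's transition system — 3 states:
  p0 = rec X. a.(b.a.X\{b})\{a} :: -a-> p1
  p1 = (b.a.(rec X. a.(b.a.X\{b})\{a})\{b})\{a} :: -b-> p2
  p2 = (a.(rec X. a.(b.a.X\{b})\{a})\{b})\{a} :: (no moves)
Q's transition system — 2 states:
  q0 = rec X. a.(a.a.X\{b})\{a} :: -a-> q1
  q1 = (a.a.(rec X. a.(a.a.X\{b})\{a})\{b})\{a} :: (no moves)
Coarsest stable partition (strong bisimilarity classes):
  B0 = {p0}
  B1 = {p1}
  B2 = {p2, q1}
  B3 = {q0}
p0 ∈ B0, q0 ∈ B3 → different blocks

P ≁ Q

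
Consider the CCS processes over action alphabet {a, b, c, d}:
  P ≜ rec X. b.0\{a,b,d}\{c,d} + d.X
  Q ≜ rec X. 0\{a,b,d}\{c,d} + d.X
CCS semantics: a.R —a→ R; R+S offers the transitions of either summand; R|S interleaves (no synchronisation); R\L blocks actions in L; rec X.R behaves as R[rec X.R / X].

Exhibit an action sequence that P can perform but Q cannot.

Reachable graph of P (2 states):
  s0 = rec X. b.0\{a,b,d}\{c,d} + d.X | =b=> s1, =d=> s0
  s1 = 0\{a,b,d}\{c,d} | ·
Reachable graph of Q (1 states):
  t0 = rec X. 0\{a,b,d}\{c,d} + d.X | =d=> t0
Trace ⟨b⟩ through P, begin at {s0}:
  step 1 (b): {s1}
  ✓ P
Trace ⟨b⟩ through Q, begin at {t0}:
  step 1 (b): ∅ (Q stuck)

b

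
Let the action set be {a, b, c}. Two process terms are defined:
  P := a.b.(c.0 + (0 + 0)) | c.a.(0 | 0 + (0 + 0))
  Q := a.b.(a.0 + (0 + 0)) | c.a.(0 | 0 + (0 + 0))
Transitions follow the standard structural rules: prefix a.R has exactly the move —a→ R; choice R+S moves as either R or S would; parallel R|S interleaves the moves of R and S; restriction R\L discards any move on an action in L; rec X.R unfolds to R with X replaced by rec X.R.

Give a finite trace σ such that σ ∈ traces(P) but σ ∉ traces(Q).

abcc

LTS(P): 12 reachable states
  u0 = a.b.(c.0 + (0 + 0)) | c.a.(0 | 0 + (0 + 0)) → -a-> u1, -c-> u2
  u1 = b.(c.0 + (0 + 0)) | c.a.(0 | 0 + (0 + 0)) → -b-> u3, -c-> u4
  u2 = a.b.(c.0 + (0 + 0)) | a.(0 | 0 + (0 + 0)) → -a-> u4, -a-> u5
  u3 = (c.0 + (0 + 0)) | c.a.(0 | 0 + (0 + 0)) → -c-> u6, -c-> u7
  u4 = b.(c.0 + (0 + 0)) | a.(0 | 0 + (0 + 0)) → -a-> u8, -b-> u6
  u5 = a.b.(c.0 + (0 + 0)) | (0 | 0 + (0 + 0)) → -a-> u8
  u6 = (c.0 + (0 + 0)) | a.(0 | 0 + (0 + 0)) → -a-> u9, -c-> u10
  u7 = 0 | c.a.(0 | 0 + (0 + 0)) → -c-> u10
  u8 = b.(c.0 + (0 + 0)) | (0 | 0 + (0 + 0)) → -b-> u9
  u9 = (c.0 + (0 + 0)) | (0 | 0 + (0 + 0)) → -c-> u11
  u10 = 0 | a.(0 | 0 + (0 + 0)) → -a-> u11
  u11 = 0 | (0 | 0 + (0 + 0)) → stopped
LTS(Q): 12 reachable states
  v0 = a.b.(a.0 + (0 + 0)) | c.a.(0 | 0 + (0 + 0)) → -a-> v1, -c-> v2
  v1 = b.(a.0 + (0 + 0)) | c.a.(0 | 0 + (0 + 0)) → -b-> v3, -c-> v4
  v2 = a.b.(a.0 + (0 + 0)) | a.(0 | 0 + (0 + 0)) → -a-> v4, -a-> v5
  v3 = (a.0 + (0 + 0)) | c.a.(0 | 0 + (0 + 0)) → -a-> v6, -c-> v7
  v4 = b.(a.0 + (0 + 0)) | a.(0 | 0 + (0 + 0)) → -a-> v8, -b-> v7
  v5 = a.b.(a.0 + (0 + 0)) | (0 | 0 + (0 + 0)) → -a-> v8
  v6 = 0 | c.a.(0 | 0 + (0 + 0)) → -c-> v9
  v7 = (a.0 + (0 + 0)) | a.(0 | 0 + (0 + 0)) → -a-> v10, -a-> v9
  v8 = b.(a.0 + (0 + 0)) | (0 | 0 + (0 + 0)) → -b-> v10
  v9 = 0 | a.(0 | 0 + (0 + 0)) → -a-> v11
  v10 = (a.0 + (0 + 0)) | (0 | 0 + (0 + 0)) → -a-> v11
  v11 = 0 | (0 | 0 + (0 + 0)) → stopped
Run σ = ⟨abcc⟩ on P: start {u0}
  after a @ step 1: {u1}
  after b @ step 2: {u3}
  after c @ step 3: {u6, u7}
  after c @ step 4: {u10}
  P completes σ.
Run σ = ⟨abcc⟩ on Q: start {v0}
  after a @ step 1: {v1}
  after b @ step 2: {v3}
  after c @ step 3: {v7}
  after c @ step 4: ∅ (Q stuck)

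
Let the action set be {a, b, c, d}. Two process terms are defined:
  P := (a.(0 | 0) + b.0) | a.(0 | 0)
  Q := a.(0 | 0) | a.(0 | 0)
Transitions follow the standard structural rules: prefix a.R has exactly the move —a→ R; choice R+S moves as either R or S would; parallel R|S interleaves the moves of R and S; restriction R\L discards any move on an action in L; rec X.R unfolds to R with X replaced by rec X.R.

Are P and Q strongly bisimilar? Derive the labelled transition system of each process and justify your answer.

not bisimilar

LTS(P): 6 reachable states
  p0 = (a.(0 | 0) + b.0) | a.(0 | 0) → =a=> p1, =a=> p2, =b=> p3
  p1 = (a.(0 | 0) + b.0) | (0 | 0) → =a=> p4, =b=> p5
  p2 = 0 | 0 | a.(0 | 0) → =a=> p4
  p3 = 0 | a.(0 | 0) → =a=> p5
  p4 = 0 | 0 | (0 | 0) → deadlocked
  p5 = 0 | (0 | 0) → deadlocked
LTS(Q): 4 reachable states
  q0 = a.(0 | 0) | a.(0 | 0) → =a=> q1, =a=> q2
  q1 = 0 | 0 | a.(0 | 0) → =a=> q3
  q2 = a.(0 | 0) | (0 | 0) → =a=> q3
  q3 = 0 | 0 | (0 | 0) → deadlocked
Coarsest stable partition (strong bisimilarity classes):
  B0 = {p0}
  B1 = {p1}
  B2 = {p4, p5, q3}
  B3 = {p2, p3, q1, q2}
  B4 = {q0}
p0 ∈ B0, q0 ∈ B4 → different blocks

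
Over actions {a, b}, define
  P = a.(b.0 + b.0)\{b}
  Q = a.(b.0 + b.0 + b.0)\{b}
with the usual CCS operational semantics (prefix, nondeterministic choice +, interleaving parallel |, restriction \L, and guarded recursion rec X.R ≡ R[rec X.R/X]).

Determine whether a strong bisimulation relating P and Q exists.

YES

Reachable graph of P (2 states):
  s0 = a.(b.0 + b.0)\{b} ⊢ -a-> s1
  s1 = (b.0 + b.0)\{b} ⊢ (no moves)
Reachable graph of Q (2 states):
  t0 = a.(b.0 + b.0 + b.0)\{b} ⊢ -a-> t1
  t1 = (b.0 + b.0 + b.0)\{b} ⊢ (no moves)
Coarsest stable partition (strong bisimilarity classes):
  B0 = {s0, t0}
  B1 = {s1, t1}
s0 ∈ B0, t0 ∈ B0 → same block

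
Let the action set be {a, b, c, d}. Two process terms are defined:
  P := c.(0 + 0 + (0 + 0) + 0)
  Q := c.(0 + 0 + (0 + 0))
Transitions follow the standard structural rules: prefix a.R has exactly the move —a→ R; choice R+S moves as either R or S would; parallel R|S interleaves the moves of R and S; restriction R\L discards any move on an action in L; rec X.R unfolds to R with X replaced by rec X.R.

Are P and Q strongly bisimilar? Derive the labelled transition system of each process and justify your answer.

P's transition system — 2 states:
  m0 = c.(0 + 0 + (0 + 0) + 0) has moves ··c··> m1
  m1 = 0 + 0 + (0 + 0) + 0 has moves ∅
Q's transition system — 2 states:
  n0 = c.(0 + 0 + (0 + 0)) has moves ··c··> n1
  n1 = 0 + 0 + (0 + 0) has moves ∅
Coarsest stable partition (strong bisimilarity classes):
  B0 = {m0, n0}
  B1 = {m1, n1}
m0 ∈ B0, n0 ∈ B0 → same block

bisimilar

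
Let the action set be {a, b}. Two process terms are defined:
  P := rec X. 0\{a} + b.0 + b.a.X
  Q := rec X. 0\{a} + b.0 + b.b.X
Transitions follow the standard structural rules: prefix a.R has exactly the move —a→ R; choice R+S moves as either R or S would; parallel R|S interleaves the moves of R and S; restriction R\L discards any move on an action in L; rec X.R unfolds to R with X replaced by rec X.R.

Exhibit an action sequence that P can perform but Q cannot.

ba

LTS(P): 3 reachable states
  u0 = rec X. 0\{a} + b.0 + b.a.X | --b--▸ u1, --b--▸ u2
  u1 = 0 | ·
  u2 = a.(rec X. 0\{a} + b.0 + b.a.X) | --a--▸ u0
LTS(Q): 3 reachable states
  v0 = rec X. 0\{a} + b.0 + b.b.X | --b--▸ v1, --b--▸ v2
  v1 = 0 | ·
  v2 = b.(rec X. 0\{a} + b.0 + b.b.X) | --b--▸ v0
Trace ⟨ba⟩ through P, begin at {u0}:
  [1] b ⇒ {u1, u2}
  [2] a ⇒ {u0}
  P completes σ.
Trace ⟨ba⟩ through Q, begin at {v0}:
  [1] b ⇒ {v1, v2}
  [2] a ⇒ ∅ (Q stuck)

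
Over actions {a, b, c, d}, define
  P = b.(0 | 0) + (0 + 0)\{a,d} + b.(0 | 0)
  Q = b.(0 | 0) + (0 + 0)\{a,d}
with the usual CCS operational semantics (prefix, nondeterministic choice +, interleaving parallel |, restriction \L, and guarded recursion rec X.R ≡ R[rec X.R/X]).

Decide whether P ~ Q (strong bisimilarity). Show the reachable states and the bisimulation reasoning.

YES

Reachable graph of P (2 states):
  u0 = b.(0 | 0) + (0 + 0)\{a,d} + b.(0 | 0) | ··b··> u1
  u1 = 0 | 0 | (no moves)
Reachable graph of Q (2 states):
  v0 = b.(0 | 0) + (0 + 0)\{a,d} | ··b··> v1
  v1 = 0 | 0 | (no moves)
Coarsest stable partition (strong bisimilarity classes):
  B0 = {u0, v0}
  B1 = {u1, v1}
u0 ∈ B0, v0 ∈ B0 → same block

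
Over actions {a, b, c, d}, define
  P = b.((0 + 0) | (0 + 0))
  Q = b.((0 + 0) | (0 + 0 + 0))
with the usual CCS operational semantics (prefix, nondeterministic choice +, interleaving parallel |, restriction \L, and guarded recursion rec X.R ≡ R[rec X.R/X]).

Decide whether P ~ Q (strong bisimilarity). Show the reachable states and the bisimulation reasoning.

YES

LTS(P): 2 reachable states
  s0 = b.((0 + 0) | (0 + 0)) has moves =b=> s1
  s1 = (0 + 0) | (0 + 0) has moves stopped
LTS(Q): 2 reachable states
  t0 = b.((0 + 0) | (0 + 0 + 0)) has moves =b=> t1
  t1 = (0 + 0) | (0 + 0 + 0) has moves stopped
Partition-refinement fixed point:
  B0 = {s0, t0}
  B1 = {s1, t1}
s0 ∈ B0, t0 ∈ B0 → same block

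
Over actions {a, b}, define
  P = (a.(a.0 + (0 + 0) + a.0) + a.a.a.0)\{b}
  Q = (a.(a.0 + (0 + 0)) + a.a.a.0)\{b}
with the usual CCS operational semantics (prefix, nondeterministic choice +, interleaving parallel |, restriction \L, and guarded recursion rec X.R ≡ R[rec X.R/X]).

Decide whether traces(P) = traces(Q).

traces(P) = traces(Q)

LTS(P): 5 reachable states
  s0 = (a.(a.0 + (0 + 0) + a.0) + a.a.a.0)\{b} has moves ··a··> s1, ··a··> s2
  s1 = (a.0 + (0 + 0) + a.0)\{b} has moves ··a··> s3
  s2 = (a.a.0)\{b} has moves ··a··> s4
  s3 = 0\{b} has moves ∅
  s4 = (a.0)\{b} has moves ··a··> s3
LTS(Q): 5 reachable states
  t0 = (a.(a.0 + (0 + 0)) + a.a.a.0)\{b} has moves ··a··> t1, ··a··> t2
  t1 = (a.0 + (0 + 0))\{b} has moves ··a··> t3
  t2 = (a.a.0)\{b} has moves ··a··> t4
  t3 = 0\{b} has moves ∅
  t4 = (a.0)\{b} has moves ··a··> t3
Bisimilarity quotient blocks:
  B0 = {s0, t0}
  B1 = {s1, s4, t1, t4}
  B2 = {s3, t3}
  B3 = {s2, t2}
s0 ∈ B0, t0 ∈ B0 → same block
Bisimilar ⇒ trace-equivalent.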